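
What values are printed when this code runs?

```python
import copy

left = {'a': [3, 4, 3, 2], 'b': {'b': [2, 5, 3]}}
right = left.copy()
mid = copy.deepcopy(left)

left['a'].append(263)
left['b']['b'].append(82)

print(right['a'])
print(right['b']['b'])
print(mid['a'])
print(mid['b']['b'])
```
[3, 4, 3, 2, 263]
[2, 5, 3, 82]
[3, 4, 3, 2]
[2, 5, 3]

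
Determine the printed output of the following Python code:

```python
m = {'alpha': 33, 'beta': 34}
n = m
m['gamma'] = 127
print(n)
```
{'alpha': 33, 'beta': 34, 'gamma': 127}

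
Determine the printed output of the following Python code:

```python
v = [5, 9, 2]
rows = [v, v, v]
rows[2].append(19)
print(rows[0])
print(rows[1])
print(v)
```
[5, 9, 2, 19]
[5, 9, 2, 19]
[5, 9, 2, 19]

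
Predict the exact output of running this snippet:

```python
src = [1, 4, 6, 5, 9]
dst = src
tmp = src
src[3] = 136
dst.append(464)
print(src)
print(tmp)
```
[1, 4, 6, 136, 9, 464]
[1, 4, 6, 136, 9, 464]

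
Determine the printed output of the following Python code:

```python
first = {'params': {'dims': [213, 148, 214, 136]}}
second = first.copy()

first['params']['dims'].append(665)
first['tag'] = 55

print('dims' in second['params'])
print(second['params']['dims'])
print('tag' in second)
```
True
[213, 148, 214, 136, 665]
False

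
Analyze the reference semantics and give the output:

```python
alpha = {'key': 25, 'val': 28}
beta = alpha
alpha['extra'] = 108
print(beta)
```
{'key': 25, 'val': 28, 'extra': 108}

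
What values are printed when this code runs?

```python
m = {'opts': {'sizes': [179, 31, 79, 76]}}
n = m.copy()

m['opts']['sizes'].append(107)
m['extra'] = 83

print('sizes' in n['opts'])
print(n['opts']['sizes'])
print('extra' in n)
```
True
[179, 31, 79, 76, 107]
False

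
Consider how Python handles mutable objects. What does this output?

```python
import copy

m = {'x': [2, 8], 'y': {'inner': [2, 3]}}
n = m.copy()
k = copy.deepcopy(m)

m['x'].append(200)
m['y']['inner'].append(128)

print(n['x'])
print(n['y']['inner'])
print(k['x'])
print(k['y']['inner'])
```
[2, 8, 200]
[2, 3, 128]
[2, 8]
[2, 3]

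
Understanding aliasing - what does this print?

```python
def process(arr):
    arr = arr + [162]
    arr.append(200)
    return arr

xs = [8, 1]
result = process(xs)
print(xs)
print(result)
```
[8, 1]
[8, 1, 162, 200]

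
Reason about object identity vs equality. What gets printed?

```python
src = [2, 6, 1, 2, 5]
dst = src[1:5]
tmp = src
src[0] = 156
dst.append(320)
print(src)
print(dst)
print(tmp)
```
[156, 6, 1, 2, 5]
[6, 1, 2, 5, 320]
[156, 6, 1, 2, 5]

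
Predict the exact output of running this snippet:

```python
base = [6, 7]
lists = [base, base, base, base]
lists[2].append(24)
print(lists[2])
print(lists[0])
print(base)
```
[6, 7, 24]
[6, 7, 24]
[6, 7, 24]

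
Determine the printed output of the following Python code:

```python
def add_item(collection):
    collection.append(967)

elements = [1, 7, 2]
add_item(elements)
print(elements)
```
[1, 7, 2, 967]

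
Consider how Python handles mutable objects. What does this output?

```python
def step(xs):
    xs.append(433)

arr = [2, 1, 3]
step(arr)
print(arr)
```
[2, 1, 3, 433]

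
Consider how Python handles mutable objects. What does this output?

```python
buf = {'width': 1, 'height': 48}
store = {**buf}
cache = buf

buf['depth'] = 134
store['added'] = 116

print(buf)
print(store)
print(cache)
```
{'width': 1, 'height': 48, 'depth': 134}
{'width': 1, 'height': 48, 'added': 116}
{'width': 1, 'height': 48, 'depth': 134}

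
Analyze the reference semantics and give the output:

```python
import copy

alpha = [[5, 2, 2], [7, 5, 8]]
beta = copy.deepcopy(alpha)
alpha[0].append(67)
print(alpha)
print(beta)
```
[[5, 2, 2, 67], [7, 5, 8]]
[[5, 2, 2], [7, 5, 8]]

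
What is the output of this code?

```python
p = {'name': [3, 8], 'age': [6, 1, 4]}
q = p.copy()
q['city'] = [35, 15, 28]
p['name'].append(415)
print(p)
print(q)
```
{'name': [3, 8, 415], 'age': [6, 1, 4]}
{'name': [3, 8, 415], 'age': [6, 1, 4], 'city': [35, 15, 28]}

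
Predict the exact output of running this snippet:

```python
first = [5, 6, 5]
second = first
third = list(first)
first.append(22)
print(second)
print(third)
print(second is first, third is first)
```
[5, 6, 5, 22]
[5, 6, 5]
True False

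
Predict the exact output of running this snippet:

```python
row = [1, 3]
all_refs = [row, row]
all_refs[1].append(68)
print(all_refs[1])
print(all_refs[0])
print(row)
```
[1, 3, 68]
[1, 3, 68]
[1, 3, 68]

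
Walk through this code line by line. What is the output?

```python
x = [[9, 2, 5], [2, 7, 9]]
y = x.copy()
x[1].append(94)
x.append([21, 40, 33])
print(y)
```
[[9, 2, 5], [2, 7, 9, 94]]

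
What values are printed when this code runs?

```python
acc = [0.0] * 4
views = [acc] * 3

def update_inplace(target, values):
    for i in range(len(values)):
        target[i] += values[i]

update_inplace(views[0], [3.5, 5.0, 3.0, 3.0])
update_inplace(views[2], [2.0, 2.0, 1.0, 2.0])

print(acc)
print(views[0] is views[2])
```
[5.5, 7.0, 4.0, 5.0]
True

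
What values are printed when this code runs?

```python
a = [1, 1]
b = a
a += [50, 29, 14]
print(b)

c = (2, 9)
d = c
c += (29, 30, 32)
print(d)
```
[1, 1, 50, 29, 14]
(2, 9)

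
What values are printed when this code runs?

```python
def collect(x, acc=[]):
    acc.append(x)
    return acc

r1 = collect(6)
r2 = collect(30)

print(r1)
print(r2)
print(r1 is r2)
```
[6, 30]
[6, 30]
True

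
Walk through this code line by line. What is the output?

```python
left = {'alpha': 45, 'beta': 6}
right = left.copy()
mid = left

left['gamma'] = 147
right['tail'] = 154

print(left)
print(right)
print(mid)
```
{'alpha': 45, 'beta': 6, 'gamma': 147}
{'alpha': 45, 'beta': 6, 'tail': 154}
{'alpha': 45, 'beta': 6, 'gamma': 147}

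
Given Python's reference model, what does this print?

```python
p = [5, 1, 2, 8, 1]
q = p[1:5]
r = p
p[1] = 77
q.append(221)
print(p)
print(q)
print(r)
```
[5, 77, 2, 8, 1]
[1, 2, 8, 1, 221]
[5, 77, 2, 8, 1]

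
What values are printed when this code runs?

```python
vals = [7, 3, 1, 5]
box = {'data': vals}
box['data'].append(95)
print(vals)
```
[7, 3, 1, 5, 95]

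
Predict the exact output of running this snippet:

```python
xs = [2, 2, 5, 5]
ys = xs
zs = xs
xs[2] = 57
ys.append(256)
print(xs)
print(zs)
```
[2, 2, 57, 5, 256]
[2, 2, 57, 5, 256]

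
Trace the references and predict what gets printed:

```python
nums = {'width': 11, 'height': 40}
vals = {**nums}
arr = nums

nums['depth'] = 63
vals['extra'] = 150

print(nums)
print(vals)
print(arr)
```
{'width': 11, 'height': 40, 'depth': 63}
{'width': 11, 'height': 40, 'extra': 150}
{'width': 11, 'height': 40, 'depth': 63}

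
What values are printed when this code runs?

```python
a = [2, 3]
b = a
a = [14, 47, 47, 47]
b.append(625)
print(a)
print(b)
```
[14, 47, 47, 47]
[2, 3, 625]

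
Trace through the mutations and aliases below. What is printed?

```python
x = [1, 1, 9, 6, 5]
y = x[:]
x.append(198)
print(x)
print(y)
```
[1, 1, 9, 6, 5, 198]
[1, 1, 9, 6, 5]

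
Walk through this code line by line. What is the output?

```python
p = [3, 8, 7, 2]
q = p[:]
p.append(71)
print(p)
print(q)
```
[3, 8, 7, 2, 71]
[3, 8, 7, 2]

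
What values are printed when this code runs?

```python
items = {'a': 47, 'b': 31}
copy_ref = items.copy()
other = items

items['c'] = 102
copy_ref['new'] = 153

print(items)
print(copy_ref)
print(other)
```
{'a': 47, 'b': 31, 'c': 102}
{'a': 47, 'b': 31, 'new': 153}
{'a': 47, 'b': 31, 'c': 102}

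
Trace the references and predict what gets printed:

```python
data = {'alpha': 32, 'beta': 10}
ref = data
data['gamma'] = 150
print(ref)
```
{'alpha': 32, 'beta': 10, 'gamma': 150}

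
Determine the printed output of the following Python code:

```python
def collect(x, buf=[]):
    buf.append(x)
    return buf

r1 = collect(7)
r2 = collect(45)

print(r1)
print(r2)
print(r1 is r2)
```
[7, 45]
[7, 45]
True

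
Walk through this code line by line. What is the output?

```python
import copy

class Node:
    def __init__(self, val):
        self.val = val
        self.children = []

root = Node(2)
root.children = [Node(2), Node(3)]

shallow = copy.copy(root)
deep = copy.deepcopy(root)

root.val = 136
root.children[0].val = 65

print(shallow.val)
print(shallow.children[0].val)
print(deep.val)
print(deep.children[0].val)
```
2
65
2
2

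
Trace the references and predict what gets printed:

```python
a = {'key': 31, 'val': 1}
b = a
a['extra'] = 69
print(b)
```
{'key': 31, 'val': 1, 'extra': 69}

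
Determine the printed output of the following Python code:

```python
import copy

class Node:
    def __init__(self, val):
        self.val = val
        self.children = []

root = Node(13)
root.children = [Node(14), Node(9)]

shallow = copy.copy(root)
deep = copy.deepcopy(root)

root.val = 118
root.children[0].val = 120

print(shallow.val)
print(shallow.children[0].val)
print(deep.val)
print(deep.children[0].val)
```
13
120
13
14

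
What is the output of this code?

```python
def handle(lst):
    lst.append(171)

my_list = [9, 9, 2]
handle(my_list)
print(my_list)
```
[9, 9, 2, 171]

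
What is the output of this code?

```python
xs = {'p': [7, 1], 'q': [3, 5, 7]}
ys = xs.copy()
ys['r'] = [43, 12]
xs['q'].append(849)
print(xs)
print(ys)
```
{'p': [7, 1], 'q': [3, 5, 7, 849]}
{'p': [7, 1], 'q': [3, 5, 7, 849], 'r': [43, 12]}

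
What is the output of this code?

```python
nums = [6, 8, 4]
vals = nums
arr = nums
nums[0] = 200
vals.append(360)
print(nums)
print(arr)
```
[200, 8, 4, 360]
[200, 8, 4, 360]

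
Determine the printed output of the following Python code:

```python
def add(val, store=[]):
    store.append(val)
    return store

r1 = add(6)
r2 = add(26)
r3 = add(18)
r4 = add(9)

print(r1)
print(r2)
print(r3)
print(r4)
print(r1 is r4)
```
[6, 26, 18, 9]
[6, 26, 18, 9]
[6, 26, 18, 9]
[6, 26, 18, 9]
True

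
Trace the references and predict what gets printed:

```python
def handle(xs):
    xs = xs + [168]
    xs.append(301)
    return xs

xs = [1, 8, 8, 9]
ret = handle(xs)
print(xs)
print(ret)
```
[1, 8, 8, 9]
[1, 8, 8, 9, 168, 301]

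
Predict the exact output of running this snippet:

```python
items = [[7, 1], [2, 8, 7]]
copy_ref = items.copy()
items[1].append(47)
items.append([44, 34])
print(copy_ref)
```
[[7, 1], [2, 8, 7, 47]]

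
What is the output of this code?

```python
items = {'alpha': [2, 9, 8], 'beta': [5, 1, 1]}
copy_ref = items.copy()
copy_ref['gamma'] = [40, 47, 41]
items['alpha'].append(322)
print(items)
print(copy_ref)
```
{'alpha': [2, 9, 8, 322], 'beta': [5, 1, 1]}
{'alpha': [2, 9, 8, 322], 'beta': [5, 1, 1], 'gamma': [40, 47, 41]}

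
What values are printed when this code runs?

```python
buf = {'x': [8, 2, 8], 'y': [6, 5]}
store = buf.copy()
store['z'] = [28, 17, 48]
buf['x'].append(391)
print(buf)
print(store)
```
{'x': [8, 2, 8, 391], 'y': [6, 5]}
{'x': [8, 2, 8, 391], 'y': [6, 5], 'z': [28, 17, 48]}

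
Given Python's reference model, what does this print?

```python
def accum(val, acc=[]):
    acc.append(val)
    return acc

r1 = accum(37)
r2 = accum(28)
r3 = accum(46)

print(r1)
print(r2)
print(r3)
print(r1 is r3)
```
[37, 28, 46]
[37, 28, 46]
[37, 28, 46]
True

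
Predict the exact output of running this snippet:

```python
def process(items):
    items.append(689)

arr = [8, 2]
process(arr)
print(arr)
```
[8, 2, 689]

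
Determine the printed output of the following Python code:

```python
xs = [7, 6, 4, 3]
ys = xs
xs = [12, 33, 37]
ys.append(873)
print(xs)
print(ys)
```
[12, 33, 37]
[7, 6, 4, 3, 873]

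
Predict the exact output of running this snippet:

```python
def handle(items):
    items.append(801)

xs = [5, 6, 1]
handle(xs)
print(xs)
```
[5, 6, 1, 801]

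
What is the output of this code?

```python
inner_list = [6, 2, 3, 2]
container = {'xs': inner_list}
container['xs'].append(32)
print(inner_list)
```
[6, 2, 3, 2, 32]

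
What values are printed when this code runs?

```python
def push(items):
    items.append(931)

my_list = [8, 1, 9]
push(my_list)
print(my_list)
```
[8, 1, 9, 931]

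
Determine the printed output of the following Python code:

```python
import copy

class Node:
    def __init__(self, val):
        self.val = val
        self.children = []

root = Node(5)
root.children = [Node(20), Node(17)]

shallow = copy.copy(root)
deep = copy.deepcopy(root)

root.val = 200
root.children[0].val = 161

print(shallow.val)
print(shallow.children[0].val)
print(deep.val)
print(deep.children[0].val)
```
5
161
5
20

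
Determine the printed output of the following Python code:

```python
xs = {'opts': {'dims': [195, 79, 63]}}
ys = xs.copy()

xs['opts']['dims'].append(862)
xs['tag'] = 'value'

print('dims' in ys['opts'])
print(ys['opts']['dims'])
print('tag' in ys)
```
True
[195, 79, 63, 862]
False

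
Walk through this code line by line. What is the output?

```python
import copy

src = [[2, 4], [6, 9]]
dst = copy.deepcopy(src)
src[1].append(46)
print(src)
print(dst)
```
[[2, 4], [6, 9, 46]]
[[2, 4], [6, 9]]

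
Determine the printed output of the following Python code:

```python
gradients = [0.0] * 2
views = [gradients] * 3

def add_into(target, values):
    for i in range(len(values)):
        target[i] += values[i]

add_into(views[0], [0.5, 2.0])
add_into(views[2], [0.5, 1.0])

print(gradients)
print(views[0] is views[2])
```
[1.0, 3.0]
True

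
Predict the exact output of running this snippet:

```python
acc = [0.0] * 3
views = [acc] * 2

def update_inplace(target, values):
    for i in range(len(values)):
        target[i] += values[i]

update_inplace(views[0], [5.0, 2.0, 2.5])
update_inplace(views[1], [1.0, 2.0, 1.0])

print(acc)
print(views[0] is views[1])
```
[6.0, 4.0, 3.5]
True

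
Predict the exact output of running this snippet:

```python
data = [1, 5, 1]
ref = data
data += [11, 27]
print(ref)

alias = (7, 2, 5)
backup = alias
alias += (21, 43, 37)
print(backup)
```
[1, 5, 1, 11, 27]
(7, 2, 5)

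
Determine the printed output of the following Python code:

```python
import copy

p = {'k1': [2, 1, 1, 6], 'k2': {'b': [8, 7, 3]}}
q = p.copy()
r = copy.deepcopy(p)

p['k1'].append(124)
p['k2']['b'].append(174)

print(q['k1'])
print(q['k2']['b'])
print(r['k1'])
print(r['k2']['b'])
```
[2, 1, 1, 6, 124]
[8, 7, 3, 174]
[2, 1, 1, 6]
[8, 7, 3]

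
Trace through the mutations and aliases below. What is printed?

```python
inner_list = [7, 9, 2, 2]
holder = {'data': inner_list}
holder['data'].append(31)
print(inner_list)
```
[7, 9, 2, 2, 31]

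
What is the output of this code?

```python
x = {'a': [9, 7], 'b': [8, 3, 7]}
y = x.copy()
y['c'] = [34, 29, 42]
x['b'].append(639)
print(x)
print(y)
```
{'a': [9, 7], 'b': [8, 3, 7, 639]}
{'a': [9, 7], 'b': [8, 3, 7, 639], 'c': [34, 29, 42]}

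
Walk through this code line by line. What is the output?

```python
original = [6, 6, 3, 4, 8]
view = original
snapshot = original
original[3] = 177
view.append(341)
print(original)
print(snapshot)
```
[6, 6, 3, 177, 8, 341]
[6, 6, 3, 177, 8, 341]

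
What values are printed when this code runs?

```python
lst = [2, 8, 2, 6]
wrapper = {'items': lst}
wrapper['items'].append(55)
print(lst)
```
[2, 8, 2, 6, 55]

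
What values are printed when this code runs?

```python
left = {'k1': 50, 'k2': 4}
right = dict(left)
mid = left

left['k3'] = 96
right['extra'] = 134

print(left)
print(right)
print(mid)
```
{'k1': 50, 'k2': 4, 'k3': 96}
{'k1': 50, 'k2': 4, 'extra': 134}
{'k1': 50, 'k2': 4, 'k3': 96}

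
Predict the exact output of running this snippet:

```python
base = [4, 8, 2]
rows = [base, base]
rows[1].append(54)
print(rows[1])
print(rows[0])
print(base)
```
[4, 8, 2, 54]
[4, 8, 2, 54]
[4, 8, 2, 54]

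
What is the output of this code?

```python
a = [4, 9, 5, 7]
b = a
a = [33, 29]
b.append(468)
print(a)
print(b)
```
[33, 29]
[4, 9, 5, 7, 468]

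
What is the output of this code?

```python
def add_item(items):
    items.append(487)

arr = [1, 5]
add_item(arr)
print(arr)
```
[1, 5, 487]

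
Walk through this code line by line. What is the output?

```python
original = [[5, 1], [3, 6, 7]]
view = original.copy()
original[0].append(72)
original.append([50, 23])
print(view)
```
[[5, 1, 72], [3, 6, 7]]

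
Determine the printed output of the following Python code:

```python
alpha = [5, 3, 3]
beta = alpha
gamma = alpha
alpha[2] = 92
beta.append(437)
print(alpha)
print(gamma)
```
[5, 3, 92, 437]
[5, 3, 92, 437]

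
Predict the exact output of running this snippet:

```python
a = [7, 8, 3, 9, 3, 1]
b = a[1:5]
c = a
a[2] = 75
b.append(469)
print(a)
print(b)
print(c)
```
[7, 8, 75, 9, 3, 1]
[8, 3, 9, 3, 469]
[7, 8, 75, 9, 3, 1]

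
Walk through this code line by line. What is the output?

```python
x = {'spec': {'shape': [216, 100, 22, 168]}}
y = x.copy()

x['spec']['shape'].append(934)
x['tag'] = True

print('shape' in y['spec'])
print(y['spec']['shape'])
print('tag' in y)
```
True
[216, 100, 22, 168, 934]
False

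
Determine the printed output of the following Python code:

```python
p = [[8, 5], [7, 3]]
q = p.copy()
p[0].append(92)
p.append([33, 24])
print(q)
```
[[8, 5, 92], [7, 3]]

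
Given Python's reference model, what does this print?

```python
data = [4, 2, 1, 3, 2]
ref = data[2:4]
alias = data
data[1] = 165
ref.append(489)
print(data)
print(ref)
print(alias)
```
[4, 165, 1, 3, 2]
[1, 3, 489]
[4, 165, 1, 3, 2]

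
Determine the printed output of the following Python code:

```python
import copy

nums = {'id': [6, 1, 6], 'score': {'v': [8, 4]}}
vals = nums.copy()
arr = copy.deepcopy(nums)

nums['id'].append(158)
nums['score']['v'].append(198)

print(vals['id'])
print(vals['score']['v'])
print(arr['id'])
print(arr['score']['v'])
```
[6, 1, 6, 158]
[8, 4, 198]
[6, 1, 6]
[8, 4]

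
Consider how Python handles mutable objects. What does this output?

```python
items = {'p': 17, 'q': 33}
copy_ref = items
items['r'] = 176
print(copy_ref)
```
{'p': 17, 'q': 33, 'r': 176}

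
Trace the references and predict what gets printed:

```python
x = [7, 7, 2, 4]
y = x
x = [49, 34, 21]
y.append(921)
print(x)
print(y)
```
[49, 34, 21]
[7, 7, 2, 4, 921]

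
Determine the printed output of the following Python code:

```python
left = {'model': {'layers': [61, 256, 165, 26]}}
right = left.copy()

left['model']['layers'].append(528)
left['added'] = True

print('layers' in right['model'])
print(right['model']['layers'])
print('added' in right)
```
True
[61, 256, 165, 26, 528]
False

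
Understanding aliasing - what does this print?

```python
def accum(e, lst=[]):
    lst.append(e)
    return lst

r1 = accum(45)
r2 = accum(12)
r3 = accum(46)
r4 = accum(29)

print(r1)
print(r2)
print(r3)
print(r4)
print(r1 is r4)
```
[45, 12, 46, 29]
[45, 12, 46, 29]
[45, 12, 46, 29]
[45, 12, 46, 29]
True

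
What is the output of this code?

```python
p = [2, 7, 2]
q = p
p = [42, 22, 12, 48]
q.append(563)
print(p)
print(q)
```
[42, 22, 12, 48]
[2, 7, 2, 563]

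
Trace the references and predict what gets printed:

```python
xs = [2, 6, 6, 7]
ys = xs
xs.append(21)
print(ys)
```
[2, 6, 6, 7, 21]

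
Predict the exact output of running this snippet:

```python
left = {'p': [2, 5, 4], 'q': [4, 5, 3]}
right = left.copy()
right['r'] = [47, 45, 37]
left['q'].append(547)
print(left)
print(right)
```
{'p': [2, 5, 4], 'q': [4, 5, 3, 547]}
{'p': [2, 5, 4], 'q': [4, 5, 3, 547], 'r': [47, 45, 37]}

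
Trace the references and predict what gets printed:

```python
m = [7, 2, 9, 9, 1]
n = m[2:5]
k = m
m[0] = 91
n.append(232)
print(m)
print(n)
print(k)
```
[91, 2, 9, 9, 1]
[9, 9, 1, 232]
[91, 2, 9, 9, 1]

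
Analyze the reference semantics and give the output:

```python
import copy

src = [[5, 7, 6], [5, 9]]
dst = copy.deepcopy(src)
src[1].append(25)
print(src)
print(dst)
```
[[5, 7, 6], [5, 9, 25]]
[[5, 7, 6], [5, 9]]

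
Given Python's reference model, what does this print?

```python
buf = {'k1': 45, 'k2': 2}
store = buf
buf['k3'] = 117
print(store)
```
{'k1': 45, 'k2': 2, 'k3': 117}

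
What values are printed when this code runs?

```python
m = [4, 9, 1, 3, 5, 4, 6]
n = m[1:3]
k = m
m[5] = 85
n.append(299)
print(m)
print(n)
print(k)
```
[4, 9, 1, 3, 5, 85, 6]
[9, 1, 299]
[4, 9, 1, 3, 5, 85, 6]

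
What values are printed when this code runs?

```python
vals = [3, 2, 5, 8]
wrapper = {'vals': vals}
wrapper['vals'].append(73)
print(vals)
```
[3, 2, 5, 8, 73]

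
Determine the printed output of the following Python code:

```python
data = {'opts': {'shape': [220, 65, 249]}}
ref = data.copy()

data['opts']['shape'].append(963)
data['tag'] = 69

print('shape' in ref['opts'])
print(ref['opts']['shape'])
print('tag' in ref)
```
True
[220, 65, 249, 963]
False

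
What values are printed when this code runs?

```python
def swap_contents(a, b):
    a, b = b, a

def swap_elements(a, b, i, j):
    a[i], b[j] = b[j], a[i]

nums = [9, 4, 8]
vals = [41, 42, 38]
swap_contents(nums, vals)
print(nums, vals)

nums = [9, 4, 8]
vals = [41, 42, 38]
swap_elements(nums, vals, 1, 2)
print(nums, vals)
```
[9, 4, 8] [41, 42, 38]
[9, 38, 8] [41, 42, 4]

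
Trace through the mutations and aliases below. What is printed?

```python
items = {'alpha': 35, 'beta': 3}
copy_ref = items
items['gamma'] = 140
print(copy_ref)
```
{'alpha': 35, 'beta': 3, 'gamma': 140}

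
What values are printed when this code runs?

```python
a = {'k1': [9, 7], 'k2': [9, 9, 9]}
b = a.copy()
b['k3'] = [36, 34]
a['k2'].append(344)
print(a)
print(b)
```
{'k1': [9, 7], 'k2': [9, 9, 9, 344]}
{'k1': [9, 7], 'k2': [9, 9, 9, 344], 'k3': [36, 34]}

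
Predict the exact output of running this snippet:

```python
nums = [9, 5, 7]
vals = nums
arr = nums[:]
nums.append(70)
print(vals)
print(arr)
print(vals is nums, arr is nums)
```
[9, 5, 7, 70]
[9, 5, 7]
True False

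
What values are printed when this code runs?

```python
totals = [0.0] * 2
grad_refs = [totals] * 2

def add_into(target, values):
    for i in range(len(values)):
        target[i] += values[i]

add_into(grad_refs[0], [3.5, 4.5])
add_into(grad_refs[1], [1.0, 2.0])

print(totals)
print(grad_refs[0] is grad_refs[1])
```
[4.5, 6.5]
True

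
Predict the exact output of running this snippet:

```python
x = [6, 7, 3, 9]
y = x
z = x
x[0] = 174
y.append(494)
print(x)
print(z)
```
[174, 7, 3, 9, 494]
[174, 7, 3, 9, 494]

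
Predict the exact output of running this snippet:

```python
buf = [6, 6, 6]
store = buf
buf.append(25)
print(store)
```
[6, 6, 6, 25]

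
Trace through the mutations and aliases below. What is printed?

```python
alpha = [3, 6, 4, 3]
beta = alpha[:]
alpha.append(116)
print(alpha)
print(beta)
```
[3, 6, 4, 3, 116]
[3, 6, 4, 3]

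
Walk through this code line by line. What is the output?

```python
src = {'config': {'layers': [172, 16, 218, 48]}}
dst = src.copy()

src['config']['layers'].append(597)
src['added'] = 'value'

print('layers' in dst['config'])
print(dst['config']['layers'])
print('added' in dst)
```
True
[172, 16, 218, 48, 597]
False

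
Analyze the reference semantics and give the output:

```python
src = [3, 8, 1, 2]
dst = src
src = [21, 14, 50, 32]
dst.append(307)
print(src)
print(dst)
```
[21, 14, 50, 32]
[3, 8, 1, 2, 307]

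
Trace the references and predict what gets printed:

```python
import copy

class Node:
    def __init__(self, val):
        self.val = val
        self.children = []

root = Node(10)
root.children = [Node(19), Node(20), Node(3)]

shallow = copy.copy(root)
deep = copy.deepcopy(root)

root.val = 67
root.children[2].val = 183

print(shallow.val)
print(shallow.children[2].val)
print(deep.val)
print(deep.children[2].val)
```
10
183
10
3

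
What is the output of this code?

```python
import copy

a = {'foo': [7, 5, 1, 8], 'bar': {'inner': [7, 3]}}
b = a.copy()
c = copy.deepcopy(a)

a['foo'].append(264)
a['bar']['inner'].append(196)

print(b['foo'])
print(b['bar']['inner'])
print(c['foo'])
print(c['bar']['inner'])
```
[7, 5, 1, 8, 264]
[7, 3, 196]
[7, 5, 1, 8]
[7, 3]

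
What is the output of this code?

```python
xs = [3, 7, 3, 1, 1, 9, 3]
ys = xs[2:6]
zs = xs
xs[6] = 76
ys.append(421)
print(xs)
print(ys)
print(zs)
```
[3, 7, 3, 1, 1, 9, 76]
[3, 1, 1, 9, 421]
[3, 7, 3, 1, 1, 9, 76]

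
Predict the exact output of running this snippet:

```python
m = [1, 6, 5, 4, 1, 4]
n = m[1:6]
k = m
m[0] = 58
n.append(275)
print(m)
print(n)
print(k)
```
[58, 6, 5, 4, 1, 4]
[6, 5, 4, 1, 4, 275]
[58, 6, 5, 4, 1, 4]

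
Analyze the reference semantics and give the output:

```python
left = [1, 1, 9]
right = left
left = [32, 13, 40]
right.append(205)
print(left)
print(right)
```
[32, 13, 40]
[1, 1, 9, 205]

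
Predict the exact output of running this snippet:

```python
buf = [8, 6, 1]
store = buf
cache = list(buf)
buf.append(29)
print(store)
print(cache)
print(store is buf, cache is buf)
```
[8, 6, 1, 29]
[8, 6, 1]
True False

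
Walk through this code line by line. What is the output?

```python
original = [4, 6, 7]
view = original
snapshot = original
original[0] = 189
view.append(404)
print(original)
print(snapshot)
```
[189, 6, 7, 404]
[189, 6, 7, 404]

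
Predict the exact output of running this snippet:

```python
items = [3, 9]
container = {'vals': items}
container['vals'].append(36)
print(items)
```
[3, 9, 36]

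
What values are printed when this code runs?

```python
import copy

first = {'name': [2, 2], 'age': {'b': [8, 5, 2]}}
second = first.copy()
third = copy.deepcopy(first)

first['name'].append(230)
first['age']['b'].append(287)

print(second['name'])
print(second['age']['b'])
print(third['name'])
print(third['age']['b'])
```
[2, 2, 230]
[8, 5, 2, 287]
[2, 2]
[8, 5, 2]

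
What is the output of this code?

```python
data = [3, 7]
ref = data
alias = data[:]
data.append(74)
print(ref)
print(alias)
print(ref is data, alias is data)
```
[3, 7, 74]
[3, 7]
True False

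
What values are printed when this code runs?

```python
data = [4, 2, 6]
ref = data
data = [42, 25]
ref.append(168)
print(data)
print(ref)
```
[42, 25]
[4, 2, 6, 168]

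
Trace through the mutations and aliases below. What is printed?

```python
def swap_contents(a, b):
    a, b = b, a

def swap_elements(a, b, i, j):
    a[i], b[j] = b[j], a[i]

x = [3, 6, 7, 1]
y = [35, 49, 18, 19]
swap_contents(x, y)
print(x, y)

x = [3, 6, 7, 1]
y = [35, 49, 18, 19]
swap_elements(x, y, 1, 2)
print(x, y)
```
[3, 6, 7, 1] [35, 49, 18, 19]
[3, 18, 7, 1] [35, 49, 6, 19]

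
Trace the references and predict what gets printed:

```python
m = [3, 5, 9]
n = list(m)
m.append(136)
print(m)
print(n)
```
[3, 5, 9, 136]
[3, 5, 9]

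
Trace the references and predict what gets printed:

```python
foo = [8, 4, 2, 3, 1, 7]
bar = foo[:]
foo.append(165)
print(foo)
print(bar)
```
[8, 4, 2, 3, 1, 7, 165]
[8, 4, 2, 3, 1, 7]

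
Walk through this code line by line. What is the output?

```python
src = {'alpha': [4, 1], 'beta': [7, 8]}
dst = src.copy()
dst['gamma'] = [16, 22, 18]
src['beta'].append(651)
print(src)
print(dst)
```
{'alpha': [4, 1], 'beta': [7, 8, 651]}
{'alpha': [4, 1], 'beta': [7, 8, 651], 'gamma': [16, 22, 18]}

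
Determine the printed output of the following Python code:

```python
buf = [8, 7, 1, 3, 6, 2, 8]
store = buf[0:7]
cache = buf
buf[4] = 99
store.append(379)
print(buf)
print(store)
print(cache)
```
[8, 7, 1, 3, 99, 2, 8]
[8, 7, 1, 3, 6, 2, 8, 379]
[8, 7, 1, 3, 99, 2, 8]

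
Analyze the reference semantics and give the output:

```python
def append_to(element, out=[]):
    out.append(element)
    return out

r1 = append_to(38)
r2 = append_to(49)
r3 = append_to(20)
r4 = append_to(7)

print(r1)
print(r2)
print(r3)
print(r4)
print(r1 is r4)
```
[38, 49, 20, 7]
[38, 49, 20, 7]
[38, 49, 20, 7]
[38, 49, 20, 7]
True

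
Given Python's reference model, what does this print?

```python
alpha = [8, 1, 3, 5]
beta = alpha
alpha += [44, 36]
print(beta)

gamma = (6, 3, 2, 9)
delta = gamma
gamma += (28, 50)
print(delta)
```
[8, 1, 3, 5, 44, 36]
(6, 3, 2, 9)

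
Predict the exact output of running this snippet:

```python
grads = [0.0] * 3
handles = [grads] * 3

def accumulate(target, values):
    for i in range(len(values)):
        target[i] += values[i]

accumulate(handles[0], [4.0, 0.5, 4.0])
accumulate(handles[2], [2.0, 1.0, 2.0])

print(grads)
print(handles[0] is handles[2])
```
[6.0, 1.5, 6.0]
True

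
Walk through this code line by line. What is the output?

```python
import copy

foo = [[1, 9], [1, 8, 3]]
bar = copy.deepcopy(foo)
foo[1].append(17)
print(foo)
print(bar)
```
[[1, 9], [1, 8, 3, 17]]
[[1, 9], [1, 8, 3]]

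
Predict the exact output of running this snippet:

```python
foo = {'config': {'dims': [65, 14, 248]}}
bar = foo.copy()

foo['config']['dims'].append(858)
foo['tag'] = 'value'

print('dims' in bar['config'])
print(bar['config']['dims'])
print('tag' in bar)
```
True
[65, 14, 248, 858]
False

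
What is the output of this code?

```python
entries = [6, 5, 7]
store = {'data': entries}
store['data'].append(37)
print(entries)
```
[6, 5, 7, 37]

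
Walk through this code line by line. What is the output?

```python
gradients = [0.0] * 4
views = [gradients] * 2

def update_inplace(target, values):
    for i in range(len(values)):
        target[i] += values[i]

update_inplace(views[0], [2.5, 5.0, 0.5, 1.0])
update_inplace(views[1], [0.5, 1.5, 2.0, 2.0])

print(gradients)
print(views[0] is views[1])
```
[3.0, 6.5, 2.5, 3.0]
True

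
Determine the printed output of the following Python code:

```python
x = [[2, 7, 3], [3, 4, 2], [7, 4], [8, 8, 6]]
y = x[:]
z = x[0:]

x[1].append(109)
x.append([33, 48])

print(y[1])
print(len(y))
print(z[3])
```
[3, 4, 2, 109]
4
[8, 8, 6]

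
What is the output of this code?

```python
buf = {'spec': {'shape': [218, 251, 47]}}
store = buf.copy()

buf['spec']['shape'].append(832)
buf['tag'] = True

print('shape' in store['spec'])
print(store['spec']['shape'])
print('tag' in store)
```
True
[218, 251, 47, 832]
False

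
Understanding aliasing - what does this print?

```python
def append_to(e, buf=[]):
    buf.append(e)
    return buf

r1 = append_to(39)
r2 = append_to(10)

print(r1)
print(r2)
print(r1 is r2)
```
[39, 10]
[39, 10]
True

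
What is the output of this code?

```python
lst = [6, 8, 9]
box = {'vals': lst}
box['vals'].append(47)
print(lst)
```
[6, 8, 9, 47]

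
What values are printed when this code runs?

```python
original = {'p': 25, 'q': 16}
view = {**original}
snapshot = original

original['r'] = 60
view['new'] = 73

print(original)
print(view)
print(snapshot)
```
{'p': 25, 'q': 16, 'r': 60}
{'p': 25, 'q': 16, 'new': 73}
{'p': 25, 'q': 16, 'r': 60}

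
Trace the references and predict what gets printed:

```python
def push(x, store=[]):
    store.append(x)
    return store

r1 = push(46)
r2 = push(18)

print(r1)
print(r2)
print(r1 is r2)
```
[46, 18]
[46, 18]
True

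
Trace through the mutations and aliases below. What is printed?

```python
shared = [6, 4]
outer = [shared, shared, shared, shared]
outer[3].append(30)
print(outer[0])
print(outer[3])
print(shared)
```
[6, 4, 30]
[6, 4, 30]
[6, 4, 30]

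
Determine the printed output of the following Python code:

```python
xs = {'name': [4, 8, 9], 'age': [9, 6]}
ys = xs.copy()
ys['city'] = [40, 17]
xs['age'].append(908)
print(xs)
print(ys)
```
{'name': [4, 8, 9], 'age': [9, 6, 908]}
{'name': [4, 8, 9], 'age': [9, 6, 908], 'city': [40, 17]}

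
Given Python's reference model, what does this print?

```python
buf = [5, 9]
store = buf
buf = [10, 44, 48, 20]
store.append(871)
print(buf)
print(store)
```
[10, 44, 48, 20]
[5, 9, 871]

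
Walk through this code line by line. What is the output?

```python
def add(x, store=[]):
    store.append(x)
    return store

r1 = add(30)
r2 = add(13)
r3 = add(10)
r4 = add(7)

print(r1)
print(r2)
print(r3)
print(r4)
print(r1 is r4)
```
[30, 13, 10, 7]
[30, 13, 10, 7]
[30, 13, 10, 7]
[30, 13, 10, 7]
True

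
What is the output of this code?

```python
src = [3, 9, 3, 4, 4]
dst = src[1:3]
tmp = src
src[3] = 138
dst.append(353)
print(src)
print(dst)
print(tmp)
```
[3, 9, 3, 138, 4]
[9, 3, 353]
[3, 9, 3, 138, 4]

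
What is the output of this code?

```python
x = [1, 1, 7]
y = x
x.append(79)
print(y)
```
[1, 1, 7, 79]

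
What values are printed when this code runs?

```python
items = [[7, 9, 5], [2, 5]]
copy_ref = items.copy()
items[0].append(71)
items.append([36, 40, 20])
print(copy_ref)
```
[[7, 9, 5, 71], [2, 5]]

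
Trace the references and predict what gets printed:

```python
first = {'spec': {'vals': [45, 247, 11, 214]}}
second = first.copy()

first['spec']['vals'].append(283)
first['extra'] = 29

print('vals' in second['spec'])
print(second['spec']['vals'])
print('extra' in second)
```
True
[45, 247, 11, 214, 283]
False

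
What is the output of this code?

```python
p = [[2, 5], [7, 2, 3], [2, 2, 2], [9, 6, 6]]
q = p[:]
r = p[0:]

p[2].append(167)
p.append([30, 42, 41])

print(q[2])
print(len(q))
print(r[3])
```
[2, 2, 2, 167]
4
[9, 6, 6]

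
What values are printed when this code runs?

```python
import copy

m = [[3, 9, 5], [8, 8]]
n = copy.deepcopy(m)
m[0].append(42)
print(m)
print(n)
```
[[3, 9, 5, 42], [8, 8]]
[[3, 9, 5], [8, 8]]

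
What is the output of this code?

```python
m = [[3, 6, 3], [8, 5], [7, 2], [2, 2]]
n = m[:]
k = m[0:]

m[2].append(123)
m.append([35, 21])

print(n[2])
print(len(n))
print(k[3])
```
[7, 2, 123]
4
[2, 2]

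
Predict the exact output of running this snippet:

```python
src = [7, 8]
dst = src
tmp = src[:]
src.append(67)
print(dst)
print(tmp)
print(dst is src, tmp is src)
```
[7, 8, 67]
[7, 8]
True False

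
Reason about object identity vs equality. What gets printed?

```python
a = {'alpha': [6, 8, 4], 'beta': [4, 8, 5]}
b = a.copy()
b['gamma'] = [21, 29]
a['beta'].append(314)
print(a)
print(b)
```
{'alpha': [6, 8, 4], 'beta': [4, 8, 5, 314]}
{'alpha': [6, 8, 4], 'beta': [4, 8, 5, 314], 'gamma': [21, 29]}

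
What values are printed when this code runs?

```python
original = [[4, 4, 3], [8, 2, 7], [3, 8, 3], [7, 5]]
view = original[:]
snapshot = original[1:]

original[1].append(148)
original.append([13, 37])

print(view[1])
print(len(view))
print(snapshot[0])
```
[8, 2, 7, 148]
4
[8, 2, 7, 148]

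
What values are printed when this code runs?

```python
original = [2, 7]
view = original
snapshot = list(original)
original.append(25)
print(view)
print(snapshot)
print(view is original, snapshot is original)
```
[2, 7, 25]
[2, 7]
True False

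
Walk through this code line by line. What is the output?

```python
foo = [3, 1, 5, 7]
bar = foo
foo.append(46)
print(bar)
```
[3, 1, 5, 7, 46]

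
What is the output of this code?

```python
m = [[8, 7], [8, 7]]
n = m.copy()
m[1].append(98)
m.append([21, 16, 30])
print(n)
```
[[8, 7], [8, 7, 98]]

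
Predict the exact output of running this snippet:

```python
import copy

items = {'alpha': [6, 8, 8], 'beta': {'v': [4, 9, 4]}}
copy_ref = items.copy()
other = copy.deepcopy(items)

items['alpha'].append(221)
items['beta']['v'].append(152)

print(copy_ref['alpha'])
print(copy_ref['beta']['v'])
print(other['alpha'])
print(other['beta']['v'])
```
[6, 8, 8, 221]
[4, 9, 4, 152]
[6, 8, 8]
[4, 9, 4]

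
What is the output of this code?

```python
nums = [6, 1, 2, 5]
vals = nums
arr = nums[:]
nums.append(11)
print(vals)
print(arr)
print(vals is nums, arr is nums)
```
[6, 1, 2, 5, 11]
[6, 1, 2, 5]
True False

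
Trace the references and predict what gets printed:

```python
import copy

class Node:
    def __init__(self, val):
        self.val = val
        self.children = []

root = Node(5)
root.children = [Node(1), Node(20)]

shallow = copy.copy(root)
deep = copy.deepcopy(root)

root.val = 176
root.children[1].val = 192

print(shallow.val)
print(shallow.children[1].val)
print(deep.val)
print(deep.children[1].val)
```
5
192
5
20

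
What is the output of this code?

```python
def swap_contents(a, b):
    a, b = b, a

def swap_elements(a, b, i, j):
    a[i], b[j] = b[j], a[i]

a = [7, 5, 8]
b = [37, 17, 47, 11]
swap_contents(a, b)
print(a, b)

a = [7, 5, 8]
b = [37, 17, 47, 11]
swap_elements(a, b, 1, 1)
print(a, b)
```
[7, 5, 8] [37, 17, 47, 11]
[7, 17, 8] [37, 5, 47, 11]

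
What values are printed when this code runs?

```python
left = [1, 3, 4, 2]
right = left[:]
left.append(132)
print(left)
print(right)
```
[1, 3, 4, 2, 132]
[1, 3, 4, 2]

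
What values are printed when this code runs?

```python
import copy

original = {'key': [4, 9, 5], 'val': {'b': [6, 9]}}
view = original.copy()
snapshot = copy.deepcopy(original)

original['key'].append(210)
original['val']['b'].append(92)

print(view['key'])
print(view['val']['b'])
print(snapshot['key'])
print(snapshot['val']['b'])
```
[4, 9, 5, 210]
[6, 9, 92]
[4, 9, 5]
[6, 9]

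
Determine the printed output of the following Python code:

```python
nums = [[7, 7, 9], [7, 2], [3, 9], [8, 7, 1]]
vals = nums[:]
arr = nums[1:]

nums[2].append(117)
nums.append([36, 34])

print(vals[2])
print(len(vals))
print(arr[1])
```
[3, 9, 117]
4
[3, 9, 117]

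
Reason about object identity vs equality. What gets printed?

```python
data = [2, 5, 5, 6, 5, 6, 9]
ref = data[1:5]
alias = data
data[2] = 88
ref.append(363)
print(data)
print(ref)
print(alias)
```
[2, 5, 88, 6, 5, 6, 9]
[5, 5, 6, 5, 363]
[2, 5, 88, 6, 5, 6, 9]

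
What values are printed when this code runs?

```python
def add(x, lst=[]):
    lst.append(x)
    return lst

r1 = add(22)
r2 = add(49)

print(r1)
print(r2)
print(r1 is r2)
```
[22, 49]
[22, 49]
True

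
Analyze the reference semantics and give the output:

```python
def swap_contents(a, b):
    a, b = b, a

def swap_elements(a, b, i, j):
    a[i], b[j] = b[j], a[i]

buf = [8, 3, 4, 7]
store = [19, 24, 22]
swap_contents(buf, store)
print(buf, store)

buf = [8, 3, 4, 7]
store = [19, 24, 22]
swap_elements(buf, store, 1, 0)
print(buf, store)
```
[8, 3, 4, 7] [19, 24, 22]
[8, 19, 4, 7] [3, 24, 22]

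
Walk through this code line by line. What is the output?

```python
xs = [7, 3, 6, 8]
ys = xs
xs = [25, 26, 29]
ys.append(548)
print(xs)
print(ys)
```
[25, 26, 29]
[7, 3, 6, 8, 548]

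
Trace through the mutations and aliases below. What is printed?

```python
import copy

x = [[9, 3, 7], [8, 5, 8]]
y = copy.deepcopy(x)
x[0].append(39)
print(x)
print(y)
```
[[9, 3, 7, 39], [8, 5, 8]]
[[9, 3, 7], [8, 5, 8]]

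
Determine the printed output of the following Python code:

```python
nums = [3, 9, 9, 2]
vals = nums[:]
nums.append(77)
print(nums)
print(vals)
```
[3, 9, 9, 2, 77]
[3, 9, 9, 2]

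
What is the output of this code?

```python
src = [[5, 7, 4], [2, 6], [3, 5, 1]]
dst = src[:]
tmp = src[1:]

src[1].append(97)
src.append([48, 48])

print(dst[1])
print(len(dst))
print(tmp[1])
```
[2, 6, 97]
3
[3, 5, 1]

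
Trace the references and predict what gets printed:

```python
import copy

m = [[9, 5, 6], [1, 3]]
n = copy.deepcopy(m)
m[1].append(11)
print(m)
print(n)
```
[[9, 5, 6], [1, 3, 11]]
[[9, 5, 6], [1, 3]]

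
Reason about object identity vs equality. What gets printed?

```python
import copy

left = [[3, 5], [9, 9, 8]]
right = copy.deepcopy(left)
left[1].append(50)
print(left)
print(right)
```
[[3, 5], [9, 9, 8, 50]]
[[3, 5], [9, 9, 8]]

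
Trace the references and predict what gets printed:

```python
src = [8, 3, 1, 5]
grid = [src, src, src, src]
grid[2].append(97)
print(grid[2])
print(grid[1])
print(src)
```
[8, 3, 1, 5, 97]
[8, 3, 1, 5, 97]
[8, 3, 1, 5, 97]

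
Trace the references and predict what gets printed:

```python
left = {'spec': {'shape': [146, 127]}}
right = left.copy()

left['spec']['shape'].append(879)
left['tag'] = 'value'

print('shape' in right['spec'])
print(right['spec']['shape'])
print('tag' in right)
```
True
[146, 127, 879]
False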